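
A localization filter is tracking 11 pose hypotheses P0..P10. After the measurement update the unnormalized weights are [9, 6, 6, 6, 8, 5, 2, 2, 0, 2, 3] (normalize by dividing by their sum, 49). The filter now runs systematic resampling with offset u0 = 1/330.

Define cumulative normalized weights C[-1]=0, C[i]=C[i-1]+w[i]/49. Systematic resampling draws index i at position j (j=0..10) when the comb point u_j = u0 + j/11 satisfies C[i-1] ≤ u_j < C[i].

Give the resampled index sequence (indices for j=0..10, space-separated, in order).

C = [9/49, 15/49, 3/7, 27/49, 5/7, 40/49, 6/7, 44/49, 44/49, 46/49, 1]
j=0: u_0=1/330 ∈ [0, 9/49) → index 0
j=1: u_1=31/330 ∈ [0, 9/49) → index 0
j=2: u_2=61/330 ∈ [9/49, 15/49) → index 1
j=3: u_3=91/330 ∈ [9/49, 15/49) → index 1
j=4: u_4=11/30 ∈ [15/49, 3/7) → index 2
j=5: u_5=151/330 ∈ [3/7, 27/49) → index 3
j=6: u_6=181/330 ∈ [3/7, 27/49) → index 3
j=7: u_7=211/330 ∈ [27/49, 5/7) → index 4
j=8: u_8=241/330 ∈ [5/7, 40/49) → index 5
j=9: u_9=271/330 ∈ [40/49, 6/7) → index 6
j=10: u_10=301/330 ∈ [44/49, 46/49) → index 9

0 0 1 1 2 3 3 4 5 6 9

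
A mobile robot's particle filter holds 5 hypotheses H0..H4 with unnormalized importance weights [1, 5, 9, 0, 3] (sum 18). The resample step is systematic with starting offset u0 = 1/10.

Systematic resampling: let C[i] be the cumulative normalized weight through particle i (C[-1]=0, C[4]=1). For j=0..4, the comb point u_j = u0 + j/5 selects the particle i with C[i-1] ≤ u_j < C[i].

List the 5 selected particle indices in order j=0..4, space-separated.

1 1 2 2 4

C = [1/18, 1/3, 5/6, 5/6, 1]
j=0: u_0=1/10 ∈ [1/18, 1/3) → index 1
j=1: u_1=3/10 ∈ [1/18, 1/3) → index 1
j=2: u_2=1/2 ∈ [1/3, 5/6) → index 2
j=3: u_3=7/10 ∈ [1/3, 5/6) → index 2
j=4: u_4=9/10 ∈ [5/6, 1) → index 4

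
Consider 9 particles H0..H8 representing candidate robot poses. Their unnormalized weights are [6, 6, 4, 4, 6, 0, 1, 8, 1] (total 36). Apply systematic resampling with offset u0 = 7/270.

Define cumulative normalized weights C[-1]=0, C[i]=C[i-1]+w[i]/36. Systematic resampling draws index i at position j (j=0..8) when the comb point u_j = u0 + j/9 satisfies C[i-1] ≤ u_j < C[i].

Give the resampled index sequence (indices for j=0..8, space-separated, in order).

0 0 1 2 3 4 4 7 7

C = [1/6, 1/3, 4/9, 5/9, 13/18, 13/18, 3/4, 35/36, 1]
j=0: u_0=7/270 ∈ [0, 1/6) → index 0
j=1: u_1=37/270 ∈ [0, 1/6) → index 0
j=2: u_2=67/270 ∈ [1/6, 1/3) → index 1
j=3: u_3=97/270 ∈ [1/3, 4/9) → index 2
j=4: u_4=127/270 ∈ [4/9, 5/9) → index 3
j=5: u_5=157/270 ∈ [5/9, 13/18) → index 4
j=6: u_6=187/270 ∈ [5/9, 13/18) → index 4
j=7: u_7=217/270 ∈ [3/4, 35/36) → index 7
j=8: u_8=247/270 ∈ [3/4, 35/36) → index 7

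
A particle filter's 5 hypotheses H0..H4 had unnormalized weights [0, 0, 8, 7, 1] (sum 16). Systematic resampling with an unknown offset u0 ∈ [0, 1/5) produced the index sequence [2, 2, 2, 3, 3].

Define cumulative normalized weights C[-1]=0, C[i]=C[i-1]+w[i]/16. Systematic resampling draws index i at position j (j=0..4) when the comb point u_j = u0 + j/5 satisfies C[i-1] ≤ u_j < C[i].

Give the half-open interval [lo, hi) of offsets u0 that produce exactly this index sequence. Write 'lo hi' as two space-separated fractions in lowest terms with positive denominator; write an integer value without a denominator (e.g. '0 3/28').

C = [0, 0, 1/2, 15/16, 1]
j=0 picked index 2: u0 ∈ [0, 1/2)
j=1 picked index 2: u0 ∈ [-1/5, 3/10)
j=2 picked index 2: u0 ∈ [-2/5, 1/10)
j=3 picked index 3: u0 ∈ [-1/10, 27/80)
j=4 picked index 3: u0 ∈ [-3/10, 11/80)
intersection: [0, 1/10)

0 1/10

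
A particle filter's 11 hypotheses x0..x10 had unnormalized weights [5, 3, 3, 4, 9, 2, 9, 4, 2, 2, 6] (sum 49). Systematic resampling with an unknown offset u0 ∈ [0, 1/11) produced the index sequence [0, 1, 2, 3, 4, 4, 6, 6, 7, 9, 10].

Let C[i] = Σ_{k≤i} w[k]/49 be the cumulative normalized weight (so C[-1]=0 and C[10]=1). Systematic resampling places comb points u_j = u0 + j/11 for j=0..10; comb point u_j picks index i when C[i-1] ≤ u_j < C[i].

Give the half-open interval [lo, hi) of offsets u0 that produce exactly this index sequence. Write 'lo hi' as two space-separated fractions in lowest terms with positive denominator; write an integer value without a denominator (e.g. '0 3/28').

10/539 18/539

C = [5/49, 8/49, 11/49, 15/49, 24/49, 26/49, 5/7, 39/49, 41/49, 43/49, 1]
j=0 picked index 0: u0 ∈ [0, 5/49)
j=1 picked index 1: u0 ∈ [6/539, 39/539)
j=2 picked index 2: u0 ∈ [-10/539, 23/539)
j=3 picked index 3: u0 ∈ [-26/539, 18/539)
j=4 picked index 4: u0 ∈ [-31/539, 68/539)
j=5 picked index 4: u0 ∈ [-80/539, 19/539)
j=6 picked index 6: u0 ∈ [-8/539, 13/77)
j=7 picked index 6: u0 ∈ [-57/539, 6/77)
j=8 picked index 7: u0 ∈ [-1/77, 37/539)
j=9 picked index 9: u0 ∈ [10/539, 32/539)
j=10 picked index 10: u0 ∈ [-17/539, 1/11)
intersection: [10/539, 18/539)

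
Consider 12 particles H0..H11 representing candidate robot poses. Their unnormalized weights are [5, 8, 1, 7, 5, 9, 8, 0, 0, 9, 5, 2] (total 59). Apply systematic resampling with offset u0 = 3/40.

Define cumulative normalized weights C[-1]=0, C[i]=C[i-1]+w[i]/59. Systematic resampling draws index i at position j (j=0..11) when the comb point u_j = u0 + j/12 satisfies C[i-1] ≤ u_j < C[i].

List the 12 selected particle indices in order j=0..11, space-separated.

C = [5/59, 13/59, 14/59, 21/59, 26/59, 35/59, 43/59, 43/59, 43/59, 52/59, 57/59, 1]
j=0: u_0=3/40 ∈ [0, 5/59) → index 0
j=1: u_1=19/120 ∈ [5/59, 13/59) → index 1
j=2: u_2=29/120 ∈ [14/59, 21/59) → index 3
j=3: u_3=13/40 ∈ [14/59, 21/59) → index 3
j=4: u_4=49/120 ∈ [21/59, 26/59) → index 4
j=5: u_5=59/120 ∈ [26/59, 35/59) → index 5
j=6: u_6=23/40 ∈ [26/59, 35/59) → index 5
j=7: u_7=79/120 ∈ [35/59, 43/59) → index 6
j=8: u_8=89/120 ∈ [43/59, 52/59) → index 9
j=9: u_9=33/40 ∈ [43/59, 52/59) → index 9
j=10: u_10=109/120 ∈ [52/59, 57/59) → index 10
j=11: u_11=119/120 ∈ [57/59, 1) → index 11

0 1 3 3 4 5 5 6 9 9 10 11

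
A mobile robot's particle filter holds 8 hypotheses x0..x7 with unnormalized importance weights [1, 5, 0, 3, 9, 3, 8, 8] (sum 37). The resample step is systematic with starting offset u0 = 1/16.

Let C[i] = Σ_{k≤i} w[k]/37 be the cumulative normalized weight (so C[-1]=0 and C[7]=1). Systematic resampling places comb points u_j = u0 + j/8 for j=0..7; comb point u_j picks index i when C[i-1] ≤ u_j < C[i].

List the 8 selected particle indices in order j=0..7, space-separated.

1 3 4 4 5 6 7 7

C = [1/37, 6/37, 6/37, 9/37, 18/37, 21/37, 29/37, 1]
j=0: u_0=1/16 ∈ [1/37, 6/37) → index 1
j=1: u_1=3/16 ∈ [6/37, 9/37) → index 3
j=2: u_2=5/16 ∈ [9/37, 18/37) → index 4
j=3: u_3=7/16 ∈ [9/37, 18/37) → index 4
j=4: u_4=9/16 ∈ [18/37, 21/37) → index 5
j=5: u_5=11/16 ∈ [21/37, 29/37) → index 6
j=6: u_6=13/16 ∈ [29/37, 1) → index 7
j=7: u_7=15/16 ∈ [29/37, 1) → index 7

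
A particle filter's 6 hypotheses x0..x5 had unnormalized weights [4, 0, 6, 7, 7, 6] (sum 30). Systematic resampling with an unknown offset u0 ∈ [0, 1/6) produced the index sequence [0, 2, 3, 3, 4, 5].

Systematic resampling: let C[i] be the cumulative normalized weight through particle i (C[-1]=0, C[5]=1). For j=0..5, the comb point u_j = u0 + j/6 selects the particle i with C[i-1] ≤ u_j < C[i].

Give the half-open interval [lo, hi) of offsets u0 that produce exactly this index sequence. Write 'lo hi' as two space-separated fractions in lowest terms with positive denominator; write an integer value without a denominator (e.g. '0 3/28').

C = [2/15, 2/15, 1/3, 17/30, 4/5, 1]
j=0 picked index 0: u0 ∈ [0, 2/15)
j=1 picked index 2: u0 ∈ [-1/30, 1/6)
j=2 picked index 3: u0 ∈ [0, 7/30)
j=3 picked index 3: u0 ∈ [-1/6, 1/15)
j=4 picked index 4: u0 ∈ [-1/10, 2/15)
j=5 picked index 5: u0 ∈ [-1/30, 1/6)
intersection: [0, 1/15)

0 1/15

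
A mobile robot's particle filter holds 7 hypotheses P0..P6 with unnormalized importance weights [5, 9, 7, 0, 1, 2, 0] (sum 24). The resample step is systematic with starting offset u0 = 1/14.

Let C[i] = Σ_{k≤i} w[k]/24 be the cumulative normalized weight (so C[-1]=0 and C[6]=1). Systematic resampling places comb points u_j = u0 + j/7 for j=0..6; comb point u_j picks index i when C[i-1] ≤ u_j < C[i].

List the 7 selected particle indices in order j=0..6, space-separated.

C = [5/24, 7/12, 7/8, 7/8, 11/12, 1, 1]
j=0: u_0=1/14 ∈ [0, 5/24) → index 0
j=1: u_1=3/14 ∈ [5/24, 7/12) → index 1
j=2: u_2=5/14 ∈ [5/24, 7/12) → index 1
j=3: u_3=1/2 ∈ [5/24, 7/12) → index 1
j=4: u_4=9/14 ∈ [7/12, 7/8) → index 2
j=5: u_5=11/14 ∈ [7/12, 7/8) → index 2
j=6: u_6=13/14 ∈ [11/12, 1) → index 5

0 1 1 1 2 2 5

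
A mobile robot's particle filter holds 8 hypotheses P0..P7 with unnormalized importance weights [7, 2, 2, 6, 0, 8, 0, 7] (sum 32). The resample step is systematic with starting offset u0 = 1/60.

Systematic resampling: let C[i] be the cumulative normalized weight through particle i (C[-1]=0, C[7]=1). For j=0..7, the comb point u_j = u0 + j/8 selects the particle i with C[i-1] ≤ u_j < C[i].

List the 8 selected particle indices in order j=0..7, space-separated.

0 0 1 3 3 5 5 7

C = [7/32, 9/32, 11/32, 17/32, 17/32, 25/32, 25/32, 1]
j=0: u_0=1/60 ∈ [0, 7/32) → index 0
j=1: u_1=17/120 ∈ [0, 7/32) → index 0
j=2: u_2=4/15 ∈ [7/32, 9/32) → index 1
j=3: u_3=47/120 ∈ [11/32, 17/32) → index 3
j=4: u_4=31/60 ∈ [11/32, 17/32) → index 3
j=5: u_5=77/120 ∈ [17/32, 25/32) → index 5
j=6: u_6=23/30 ∈ [17/32, 25/32) → index 5
j=7: u_7=107/120 ∈ [25/32, 1) → index 7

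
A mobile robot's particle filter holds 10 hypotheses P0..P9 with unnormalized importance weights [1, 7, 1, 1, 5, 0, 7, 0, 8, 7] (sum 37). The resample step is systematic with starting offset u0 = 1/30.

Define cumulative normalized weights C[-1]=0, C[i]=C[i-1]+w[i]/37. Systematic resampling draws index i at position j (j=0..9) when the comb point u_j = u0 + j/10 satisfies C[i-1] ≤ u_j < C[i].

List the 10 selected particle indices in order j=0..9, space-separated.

1 1 2 4 6 6 8 8 9 9

C = [1/37, 8/37, 9/37, 10/37, 15/37, 15/37, 22/37, 22/37, 30/37, 1]
j=0: u_0=1/30 ∈ [1/37, 8/37) → index 1
j=1: u_1=2/15 ∈ [1/37, 8/37) → index 1
j=2: u_2=7/30 ∈ [8/37, 9/37) → index 2
j=3: u_3=1/3 ∈ [10/37, 15/37) → index 4
j=4: u_4=13/30 ∈ [15/37, 22/37) → index 6
j=5: u_5=8/15 ∈ [15/37, 22/37) → index 6
j=6: u_6=19/30 ∈ [22/37, 30/37) → index 8
j=7: u_7=11/15 ∈ [22/37, 30/37) → index 8
j=8: u_8=5/6 ∈ [30/37, 1) → index 9
j=9: u_9=14/15 ∈ [30/37, 1) → index 9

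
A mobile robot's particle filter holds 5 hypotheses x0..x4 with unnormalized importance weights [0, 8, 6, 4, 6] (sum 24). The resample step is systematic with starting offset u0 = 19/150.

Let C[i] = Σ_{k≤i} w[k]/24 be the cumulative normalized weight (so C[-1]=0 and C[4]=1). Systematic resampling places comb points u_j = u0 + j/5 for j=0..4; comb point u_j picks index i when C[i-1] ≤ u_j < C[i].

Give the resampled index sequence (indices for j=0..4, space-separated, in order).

C = [0, 1/3, 7/12, 3/4, 1]
j=0: u_0=19/150 ∈ [0, 1/3) → index 1
j=1: u_1=49/150 ∈ [0, 1/3) → index 1
j=2: u_2=79/150 ∈ [1/3, 7/12) → index 2
j=3: u_3=109/150 ∈ [7/12, 3/4) → index 3
j=4: u_4=139/150 ∈ [3/4, 1) → index 4

1 1 2 3 4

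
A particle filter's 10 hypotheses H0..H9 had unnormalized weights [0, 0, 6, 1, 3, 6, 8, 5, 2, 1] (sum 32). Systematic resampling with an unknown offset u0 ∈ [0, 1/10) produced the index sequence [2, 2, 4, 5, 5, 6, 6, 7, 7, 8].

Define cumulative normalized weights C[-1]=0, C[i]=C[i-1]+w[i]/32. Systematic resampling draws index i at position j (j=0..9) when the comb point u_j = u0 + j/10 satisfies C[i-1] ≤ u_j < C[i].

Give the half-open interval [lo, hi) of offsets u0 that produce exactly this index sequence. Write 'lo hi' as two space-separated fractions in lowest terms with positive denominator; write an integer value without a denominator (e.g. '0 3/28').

C = [0, 0, 3/16, 7/32, 5/16, 1/2, 3/4, 29/32, 31/32, 1]
j=0 picked index 2: u0 ∈ [0, 3/16)
j=1 picked index 2: u0 ∈ [-1/10, 7/80)
j=2 picked index 4: u0 ∈ [3/160, 9/80)
j=3 picked index 5: u0 ∈ [1/80, 1/5)
j=4 picked index 5: u0 ∈ [-7/80, 1/10)
j=5 picked index 6: u0 ∈ [0, 1/4)
j=6 picked index 6: u0 ∈ [-1/10, 3/20)
j=7 picked index 7: u0 ∈ [1/20, 33/160)
j=8 picked index 7: u0 ∈ [-1/20, 17/160)
j=9 picked index 8: u0 ∈ [1/160, 11/160)
intersection: [1/20, 11/160)

1/20 11/160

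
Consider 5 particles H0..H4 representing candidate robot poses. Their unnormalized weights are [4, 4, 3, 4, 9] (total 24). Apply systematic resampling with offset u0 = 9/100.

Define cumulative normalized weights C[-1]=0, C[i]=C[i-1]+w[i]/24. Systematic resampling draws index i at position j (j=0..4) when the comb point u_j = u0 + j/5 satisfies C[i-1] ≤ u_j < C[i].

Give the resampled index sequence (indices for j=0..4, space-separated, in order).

0 1 3 4 4

C = [1/6, 1/3, 11/24, 5/8, 1]
j=0: u_0=9/100 ∈ [0, 1/6) → index 0
j=1: u_1=29/100 ∈ [1/6, 1/3) → index 1
j=2: u_2=49/100 ∈ [11/24, 5/8) → index 3
j=3: u_3=69/100 ∈ [5/8, 1) → index 4
j=4: u_4=89/100 ∈ [5/8, 1) → index 4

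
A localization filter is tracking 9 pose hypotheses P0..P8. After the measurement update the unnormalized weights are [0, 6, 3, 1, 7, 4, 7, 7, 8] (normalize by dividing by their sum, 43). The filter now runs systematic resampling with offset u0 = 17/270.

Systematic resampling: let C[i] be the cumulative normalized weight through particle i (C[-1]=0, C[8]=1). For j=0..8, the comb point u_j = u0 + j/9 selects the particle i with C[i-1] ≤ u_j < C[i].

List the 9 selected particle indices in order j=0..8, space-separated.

1 2 4 5 6 6 7 8 8

C = [0, 6/43, 9/43, 10/43, 17/43, 21/43, 28/43, 35/43, 1]
j=0: u_0=17/270 ∈ [0, 6/43) → index 1
j=1: u_1=47/270 ∈ [6/43, 9/43) → index 2
j=2: u_2=77/270 ∈ [10/43, 17/43) → index 4
j=3: u_3=107/270 ∈ [17/43, 21/43) → index 5
j=4: u_4=137/270 ∈ [21/43, 28/43) → index 6
j=5: u_5=167/270 ∈ [21/43, 28/43) → index 6
j=6: u_6=197/270 ∈ [28/43, 35/43) → index 7
j=7: u_7=227/270 ∈ [35/43, 1) → index 8
j=8: u_8=257/270 ∈ [35/43, 1) → index 8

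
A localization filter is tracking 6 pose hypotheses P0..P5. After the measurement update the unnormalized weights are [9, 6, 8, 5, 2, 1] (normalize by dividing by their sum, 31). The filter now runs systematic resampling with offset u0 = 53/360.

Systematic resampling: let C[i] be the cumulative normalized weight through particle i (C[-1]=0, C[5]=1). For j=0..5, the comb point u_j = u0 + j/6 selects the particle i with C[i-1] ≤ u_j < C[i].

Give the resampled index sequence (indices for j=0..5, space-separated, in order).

0 1 1 2 3 5

C = [9/31, 15/31, 23/31, 28/31, 30/31, 1]
j=0: u_0=53/360 ∈ [0, 9/31) → index 0
j=1: u_1=113/360 ∈ [9/31, 15/31) → index 1
j=2: u_2=173/360 ∈ [9/31, 15/31) → index 1
j=3: u_3=233/360 ∈ [15/31, 23/31) → index 2
j=4: u_4=293/360 ∈ [23/31, 28/31) → index 3
j=5: u_5=353/360 ∈ [30/31, 1) → index 5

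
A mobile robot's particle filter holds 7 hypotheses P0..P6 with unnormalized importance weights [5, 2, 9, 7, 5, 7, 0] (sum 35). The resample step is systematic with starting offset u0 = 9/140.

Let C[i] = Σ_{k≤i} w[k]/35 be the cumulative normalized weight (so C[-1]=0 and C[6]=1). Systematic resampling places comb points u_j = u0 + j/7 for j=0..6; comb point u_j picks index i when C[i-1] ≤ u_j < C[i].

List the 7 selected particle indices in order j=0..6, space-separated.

0 2 2 3 3 4 5

C = [1/7, 1/5, 16/35, 23/35, 4/5, 1, 1]
j=0: u_0=9/140 ∈ [0, 1/7) → index 0
j=1: u_1=29/140 ∈ [1/5, 16/35) → index 2
j=2: u_2=7/20 ∈ [1/5, 16/35) → index 2
j=3: u_3=69/140 ∈ [16/35, 23/35) → index 3
j=4: u_4=89/140 ∈ [16/35, 23/35) → index 3
j=5: u_5=109/140 ∈ [23/35, 4/5) → index 4
j=6: u_6=129/140 ∈ [4/5, 1) → index 5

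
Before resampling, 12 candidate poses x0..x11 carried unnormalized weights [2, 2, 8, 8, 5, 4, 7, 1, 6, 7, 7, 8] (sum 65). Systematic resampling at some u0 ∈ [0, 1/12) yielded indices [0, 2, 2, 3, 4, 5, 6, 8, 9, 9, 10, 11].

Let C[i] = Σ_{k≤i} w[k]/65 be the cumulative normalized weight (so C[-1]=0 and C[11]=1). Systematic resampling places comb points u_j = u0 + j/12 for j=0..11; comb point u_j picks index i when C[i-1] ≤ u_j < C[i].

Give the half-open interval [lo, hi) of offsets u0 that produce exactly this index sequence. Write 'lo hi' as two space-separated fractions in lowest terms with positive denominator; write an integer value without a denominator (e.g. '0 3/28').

C = [2/65, 4/65, 12/65, 4/13, 5/13, 29/65, 36/65, 37/65, 43/65, 10/13, 57/65, 1]
j=0 picked index 0: u0 ∈ [0, 2/65)
j=1 picked index 2: u0 ∈ [-17/780, 79/780)
j=2 picked index 2: u0 ∈ [-41/390, 7/390)
j=3 picked index 3: u0 ∈ [-17/260, 3/52)
j=4 picked index 4: u0 ∈ [-1/39, 2/39)
j=5 picked index 5: u0 ∈ [-5/156, 23/780)
j=6 picked index 6: u0 ∈ [-7/130, 7/130)
j=7 picked index 8: u0 ∈ [-11/780, 61/780)
j=8 picked index 9: u0 ∈ [-1/195, 4/39)
j=9 picked index 9: u0 ∈ [-23/260, 1/52)
j=10 picked index 10: u0 ∈ [-5/78, 17/390)
j=11 picked index 11: u0 ∈ [-31/780, 1/12)
intersection: [0, 7/390)

0 7/390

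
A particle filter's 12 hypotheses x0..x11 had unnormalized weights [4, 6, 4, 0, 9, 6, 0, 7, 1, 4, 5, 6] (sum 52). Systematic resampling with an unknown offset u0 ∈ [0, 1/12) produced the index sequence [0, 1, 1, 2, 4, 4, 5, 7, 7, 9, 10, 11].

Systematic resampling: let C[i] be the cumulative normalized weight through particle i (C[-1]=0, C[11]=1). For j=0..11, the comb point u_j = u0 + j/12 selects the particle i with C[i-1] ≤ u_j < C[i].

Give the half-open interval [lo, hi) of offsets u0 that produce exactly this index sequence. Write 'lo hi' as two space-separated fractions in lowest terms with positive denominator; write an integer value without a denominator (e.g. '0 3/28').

0 1/52

C = [1/13, 5/26, 7/26, 7/26, 23/52, 29/52, 29/52, 9/13, 37/52, 41/52, 23/26, 1]
j=0 picked index 0: u0 ∈ [0, 1/13)
j=1 picked index 1: u0 ∈ [-1/156, 17/156)
j=2 picked index 1: u0 ∈ [-7/78, 1/39)
j=3 picked index 2: u0 ∈ [-3/52, 1/52)
j=4 picked index 4: u0 ∈ [-5/78, 17/156)
j=5 picked index 4: u0 ∈ [-23/156, 1/39)
j=6 picked index 5: u0 ∈ [-3/52, 3/52)
j=7 picked index 7: u0 ∈ [-1/39, 17/156)
j=8 picked index 7: u0 ∈ [-17/156, 1/39)
j=9 picked index 9: u0 ∈ [-1/26, 1/26)
j=10 picked index 10: u0 ∈ [-7/156, 2/39)
j=11 picked index 11: u0 ∈ [-5/156, 1/12)
intersection: [0, 1/52)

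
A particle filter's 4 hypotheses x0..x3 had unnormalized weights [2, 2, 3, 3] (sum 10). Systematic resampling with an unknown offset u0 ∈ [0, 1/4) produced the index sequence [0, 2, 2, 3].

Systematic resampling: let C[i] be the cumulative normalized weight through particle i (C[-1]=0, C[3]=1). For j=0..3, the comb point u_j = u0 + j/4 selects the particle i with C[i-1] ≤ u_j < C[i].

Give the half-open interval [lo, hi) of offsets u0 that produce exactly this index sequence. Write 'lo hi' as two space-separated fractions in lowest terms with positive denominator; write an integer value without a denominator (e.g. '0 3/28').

3/20 1/5

C = [1/5, 2/5, 7/10, 1]
j=0 picked index 0: u0 ∈ [0, 1/5)
j=1 picked index 2: u0 ∈ [3/20, 9/20)
j=2 picked index 2: u0 ∈ [-1/10, 1/5)
j=3 picked index 3: u0 ∈ [-1/20, 1/4)
intersection: [3/20, 1/5)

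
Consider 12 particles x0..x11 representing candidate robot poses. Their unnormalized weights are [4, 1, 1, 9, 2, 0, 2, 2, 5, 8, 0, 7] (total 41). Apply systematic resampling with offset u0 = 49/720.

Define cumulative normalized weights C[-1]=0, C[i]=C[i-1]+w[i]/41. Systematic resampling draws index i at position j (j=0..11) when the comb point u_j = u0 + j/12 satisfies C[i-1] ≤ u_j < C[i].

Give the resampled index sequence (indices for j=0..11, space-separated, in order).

C = [4/41, 5/41, 6/41, 15/41, 17/41, 17/41, 19/41, 21/41, 26/41, 34/41, 34/41, 1]
j=0: u_0=49/720 ∈ [0, 4/41) → index 0
j=1: u_1=109/720 ∈ [6/41, 15/41) → index 3
j=2: u_2=169/720 ∈ [6/41, 15/41) → index 3
j=3: u_3=229/720 ∈ [6/41, 15/41) → index 3
j=4: u_4=289/720 ∈ [15/41, 17/41) → index 4
j=5: u_5=349/720 ∈ [19/41, 21/41) → index 7
j=6: u_6=409/720 ∈ [21/41, 26/41) → index 8
j=7: u_7=469/720 ∈ [26/41, 34/41) → index 9
j=8: u_8=529/720 ∈ [26/41, 34/41) → index 9
j=9: u_9=589/720 ∈ [26/41, 34/41) → index 9
j=10: u_10=649/720 ∈ [34/41, 1) → index 11
j=11: u_11=709/720 ∈ [34/41, 1) → index 11

0 3 3 3 4 7 8 9 9 9 11 11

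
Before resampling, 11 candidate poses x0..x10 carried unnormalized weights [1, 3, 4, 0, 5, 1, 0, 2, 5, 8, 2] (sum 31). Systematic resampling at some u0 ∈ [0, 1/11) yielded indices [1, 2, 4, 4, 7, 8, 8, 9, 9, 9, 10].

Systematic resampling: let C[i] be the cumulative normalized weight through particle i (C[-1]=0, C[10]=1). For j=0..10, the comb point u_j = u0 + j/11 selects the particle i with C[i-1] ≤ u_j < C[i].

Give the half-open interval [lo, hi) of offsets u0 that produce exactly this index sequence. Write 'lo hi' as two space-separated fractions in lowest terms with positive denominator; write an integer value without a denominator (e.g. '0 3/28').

C = [1/31, 4/31, 8/31, 8/31, 13/31, 14/31, 14/31, 16/31, 21/31, 29/31, 1]
j=0 picked index 1: u0 ∈ [1/31, 4/31)
j=1 picked index 2: u0 ∈ [13/341, 57/341)
j=2 picked index 4: u0 ∈ [26/341, 81/341)
j=3 picked index 4: u0 ∈ [-5/341, 50/341)
j=4 picked index 7: u0 ∈ [30/341, 52/341)
j=5 picked index 8: u0 ∈ [21/341, 76/341)
j=6 picked index 8: u0 ∈ [-10/341, 45/341)
j=7 picked index 9: u0 ∈ [14/341, 102/341)
j=8 picked index 9: u0 ∈ [-17/341, 71/341)
j=9 picked index 9: u0 ∈ [-48/341, 40/341)
j=10 picked index 10: u0 ∈ [9/341, 1/11)
intersection: [30/341, 1/11)

30/341 1/11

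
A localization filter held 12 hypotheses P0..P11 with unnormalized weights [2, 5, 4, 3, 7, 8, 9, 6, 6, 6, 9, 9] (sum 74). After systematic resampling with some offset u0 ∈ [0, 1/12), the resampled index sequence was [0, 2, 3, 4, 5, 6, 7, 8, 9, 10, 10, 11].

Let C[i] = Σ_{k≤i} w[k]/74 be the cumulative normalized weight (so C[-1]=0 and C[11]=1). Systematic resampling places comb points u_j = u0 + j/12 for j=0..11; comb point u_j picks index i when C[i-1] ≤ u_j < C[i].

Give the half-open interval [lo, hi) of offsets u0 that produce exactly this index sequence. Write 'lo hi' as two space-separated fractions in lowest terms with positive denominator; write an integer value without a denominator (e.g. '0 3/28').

1/74 5/222

C = [1/37, 7/74, 11/74, 7/37, 21/74, 29/74, 19/37, 22/37, 25/37, 28/37, 65/74, 1]
j=0 picked index 0: u0 ∈ [0, 1/37)
j=1 picked index 2: u0 ∈ [5/444, 29/444)
j=2 picked index 3: u0 ∈ [-2/111, 5/222)
j=3 picked index 4: u0 ∈ [-9/148, 5/148)
j=4 picked index 5: u0 ∈ [-11/222, 13/222)
j=5 picked index 6: u0 ∈ [-11/444, 43/444)
j=6 picked index 7: u0 ∈ [1/74, 7/74)
j=7 picked index 8: u0 ∈ [5/444, 41/444)
j=8 picked index 9: u0 ∈ [1/111, 10/111)
j=9 picked index 10: u0 ∈ [1/148, 19/148)
j=10 picked index 10: u0 ∈ [-17/222, 5/111)
j=11 picked index 11: u0 ∈ [-17/444, 1/12)
intersection: [1/74, 5/222)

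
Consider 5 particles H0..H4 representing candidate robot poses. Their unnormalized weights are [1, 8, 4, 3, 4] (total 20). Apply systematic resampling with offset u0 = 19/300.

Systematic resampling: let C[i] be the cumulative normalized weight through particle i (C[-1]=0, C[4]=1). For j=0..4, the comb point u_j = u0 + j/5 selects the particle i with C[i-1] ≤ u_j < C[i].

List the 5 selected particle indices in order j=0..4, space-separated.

C = [1/20, 9/20, 13/20, 4/5, 1]
j=0: u_0=19/300 ∈ [1/20, 9/20) → index 1
j=1: u_1=79/300 ∈ [1/20, 9/20) → index 1
j=2: u_2=139/300 ∈ [9/20, 13/20) → index 2
j=3: u_3=199/300 ∈ [13/20, 4/5) → index 3
j=4: u_4=259/300 ∈ [4/5, 1) → index 4

1 1 2 3 4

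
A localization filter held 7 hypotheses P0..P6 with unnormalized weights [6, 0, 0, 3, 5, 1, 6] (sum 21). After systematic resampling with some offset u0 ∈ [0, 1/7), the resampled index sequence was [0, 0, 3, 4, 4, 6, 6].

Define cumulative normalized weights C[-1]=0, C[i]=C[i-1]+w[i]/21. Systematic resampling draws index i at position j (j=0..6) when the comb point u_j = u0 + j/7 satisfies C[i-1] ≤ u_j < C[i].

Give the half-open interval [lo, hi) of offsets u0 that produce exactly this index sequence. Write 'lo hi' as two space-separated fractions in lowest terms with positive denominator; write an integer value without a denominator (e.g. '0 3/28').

C = [2/7, 2/7, 2/7, 3/7, 2/3, 5/7, 1]
j=0 picked index 0: u0 ∈ [0, 2/7)
j=1 picked index 0: u0 ∈ [-1/7, 1/7)
j=2 picked index 3: u0 ∈ [0, 1/7)
j=3 picked index 4: u0 ∈ [0, 5/21)
j=4 picked index 4: u0 ∈ [-1/7, 2/21)
j=5 picked index 6: u0 ∈ [0, 2/7)
j=6 picked index 6: u0 ∈ [-1/7, 1/7)
intersection: [0, 2/21)

0 2/21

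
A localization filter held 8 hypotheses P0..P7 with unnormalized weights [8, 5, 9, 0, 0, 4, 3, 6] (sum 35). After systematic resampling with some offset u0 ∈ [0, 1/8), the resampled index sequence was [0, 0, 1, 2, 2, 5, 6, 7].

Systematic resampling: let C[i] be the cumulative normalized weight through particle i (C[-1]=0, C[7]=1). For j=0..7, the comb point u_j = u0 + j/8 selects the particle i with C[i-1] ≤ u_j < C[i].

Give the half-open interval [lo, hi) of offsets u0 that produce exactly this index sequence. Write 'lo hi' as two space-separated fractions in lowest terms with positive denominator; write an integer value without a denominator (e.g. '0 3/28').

C = [8/35, 13/35, 22/35, 22/35, 22/35, 26/35, 29/35, 1]
j=0 picked index 0: u0 ∈ [0, 8/35)
j=1 picked index 0: u0 ∈ [-1/8, 29/280)
j=2 picked index 1: u0 ∈ [-3/140, 17/140)
j=3 picked index 2: u0 ∈ [-1/280, 71/280)
j=4 picked index 2: u0 ∈ [-9/70, 9/70)
j=5 picked index 5: u0 ∈ [1/280, 33/280)
j=6 picked index 6: u0 ∈ [-1/140, 11/140)
j=7 picked index 7: u0 ∈ [-13/280, 1/8)
intersection: [1/280, 11/140)

1/280 11/140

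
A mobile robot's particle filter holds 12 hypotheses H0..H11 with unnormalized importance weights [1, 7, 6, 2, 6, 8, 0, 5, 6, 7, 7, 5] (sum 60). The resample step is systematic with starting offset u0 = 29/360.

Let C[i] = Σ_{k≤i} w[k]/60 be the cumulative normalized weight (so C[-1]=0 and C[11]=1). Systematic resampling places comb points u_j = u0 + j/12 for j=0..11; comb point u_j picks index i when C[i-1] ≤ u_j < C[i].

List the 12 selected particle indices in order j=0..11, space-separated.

C = [1/60, 2/15, 7/30, 4/15, 11/30, 1/2, 1/2, 7/12, 41/60, 4/5, 11/12, 1]
j=0: u_0=29/360 ∈ [1/60, 2/15) → index 1
j=1: u_1=59/360 ∈ [2/15, 7/30) → index 2
j=2: u_2=89/360 ∈ [7/30, 4/15) → index 3
j=3: u_3=119/360 ∈ [4/15, 11/30) → index 4
j=4: u_4=149/360 ∈ [11/30, 1/2) → index 5
j=5: u_5=179/360 ∈ [11/30, 1/2) → index 5
j=6: u_6=209/360 ∈ [1/2, 7/12) → index 7
j=7: u_7=239/360 ∈ [7/12, 41/60) → index 8
j=8: u_8=269/360 ∈ [41/60, 4/5) → index 9
j=9: u_9=299/360 ∈ [4/5, 11/12) → index 10
j=10: u_10=329/360 ∈ [4/5, 11/12) → index 10
j=11: u_11=359/360 ∈ [11/12, 1) → index 11

1 2 3 4 5 5 7 8 9 10 10 11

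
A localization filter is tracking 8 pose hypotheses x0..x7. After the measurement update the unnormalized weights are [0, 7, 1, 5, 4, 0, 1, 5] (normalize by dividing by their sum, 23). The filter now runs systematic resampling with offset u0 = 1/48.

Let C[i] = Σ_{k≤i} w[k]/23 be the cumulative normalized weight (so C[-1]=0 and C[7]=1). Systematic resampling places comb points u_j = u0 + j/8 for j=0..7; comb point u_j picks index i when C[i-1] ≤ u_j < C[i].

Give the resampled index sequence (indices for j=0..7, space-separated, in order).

1 1 1 3 3 4 6 7

C = [0, 7/23, 8/23, 13/23, 17/23, 17/23, 18/23, 1]
j=0: u_0=1/48 ∈ [0, 7/23) → index 1
j=1: u_1=7/48 ∈ [0, 7/23) → index 1
j=2: u_2=13/48 ∈ [0, 7/23) → index 1
j=3: u_3=19/48 ∈ [8/23, 13/23) → index 3
j=4: u_4=25/48 ∈ [8/23, 13/23) → index 3
j=5: u_5=31/48 ∈ [13/23, 17/23) → index 4
j=6: u_6=37/48 ∈ [17/23, 18/23) → index 6
j=7: u_7=43/48 ∈ [18/23, 1) → index 7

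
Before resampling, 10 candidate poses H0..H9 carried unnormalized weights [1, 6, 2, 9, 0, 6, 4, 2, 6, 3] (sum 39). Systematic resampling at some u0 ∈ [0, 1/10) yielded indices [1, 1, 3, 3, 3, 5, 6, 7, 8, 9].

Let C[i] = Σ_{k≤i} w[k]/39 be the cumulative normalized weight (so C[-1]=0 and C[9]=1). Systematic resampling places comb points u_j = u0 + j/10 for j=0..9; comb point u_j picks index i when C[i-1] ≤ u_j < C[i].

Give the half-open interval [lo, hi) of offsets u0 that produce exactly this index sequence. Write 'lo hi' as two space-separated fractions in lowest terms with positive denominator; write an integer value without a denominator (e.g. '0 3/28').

C = [1/39, 7/39, 3/13, 6/13, 6/13, 8/13, 28/39, 10/13, 12/13, 1]
j=0 picked index 1: u0 ∈ [1/39, 7/39)
j=1 picked index 1: u0 ∈ [-29/390, 31/390)
j=2 picked index 3: u0 ∈ [2/65, 17/65)
j=3 picked index 3: u0 ∈ [-9/130, 21/130)
j=4 picked index 3: u0 ∈ [-11/65, 4/65)
j=5 picked index 5: u0 ∈ [-1/26, 3/26)
j=6 picked index 6: u0 ∈ [1/65, 23/195)
j=7 picked index 7: u0 ∈ [7/390, 9/130)
j=8 picked index 8: u0 ∈ [-2/65, 8/65)
j=9 picked index 9: u0 ∈ [3/130, 1/10)
intersection: [2/65, 4/65)

2/65 4/65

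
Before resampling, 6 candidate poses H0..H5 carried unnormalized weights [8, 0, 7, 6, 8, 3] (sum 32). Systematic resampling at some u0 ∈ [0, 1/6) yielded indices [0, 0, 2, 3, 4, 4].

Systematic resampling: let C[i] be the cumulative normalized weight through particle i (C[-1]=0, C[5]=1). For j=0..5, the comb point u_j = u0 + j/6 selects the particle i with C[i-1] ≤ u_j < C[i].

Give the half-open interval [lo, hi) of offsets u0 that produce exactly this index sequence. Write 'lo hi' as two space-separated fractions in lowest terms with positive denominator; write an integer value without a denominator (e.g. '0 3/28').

0 7/96

C = [1/4, 1/4, 15/32, 21/32, 29/32, 1]
j=0 picked index 0: u0 ∈ [0, 1/4)
j=1 picked index 0: u0 ∈ [-1/6, 1/12)
j=2 picked index 2: u0 ∈ [-1/12, 13/96)
j=3 picked index 3: u0 ∈ [-1/32, 5/32)
j=4 picked index 4: u0 ∈ [-1/96, 23/96)
j=5 picked index 4: u0 ∈ [-17/96, 7/96)
intersection: [0, 7/96)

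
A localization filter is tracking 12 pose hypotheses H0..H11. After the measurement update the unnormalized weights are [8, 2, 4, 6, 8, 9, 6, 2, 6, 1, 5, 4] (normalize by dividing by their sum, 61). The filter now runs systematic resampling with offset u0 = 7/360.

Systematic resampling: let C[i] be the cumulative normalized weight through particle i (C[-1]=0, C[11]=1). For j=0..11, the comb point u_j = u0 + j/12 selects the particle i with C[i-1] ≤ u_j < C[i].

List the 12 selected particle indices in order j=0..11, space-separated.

0 0 2 3 4 4 5 5 6 8 10 11

C = [8/61, 10/61, 14/61, 20/61, 28/61, 37/61, 43/61, 45/61, 51/61, 52/61, 57/61, 1]
j=0: u_0=7/360 ∈ [0, 8/61) → index 0
j=1: u_1=37/360 ∈ [0, 8/61) → index 0
j=2: u_2=67/360 ∈ [10/61, 14/61) → index 2
j=3: u_3=97/360 ∈ [14/61, 20/61) → index 3
j=4: u_4=127/360 ∈ [20/61, 28/61) → index 4
j=5: u_5=157/360 ∈ [20/61, 28/61) → index 4
j=6: u_6=187/360 ∈ [28/61, 37/61) → index 5
j=7: u_7=217/360 ∈ [28/61, 37/61) → index 5
j=8: u_8=247/360 ∈ [37/61, 43/61) → index 6
j=9: u_9=277/360 ∈ [45/61, 51/61) → index 8
j=10: u_10=307/360 ∈ [52/61, 57/61) → index 10
j=11: u_11=337/360 ∈ [57/61, 1) → index 11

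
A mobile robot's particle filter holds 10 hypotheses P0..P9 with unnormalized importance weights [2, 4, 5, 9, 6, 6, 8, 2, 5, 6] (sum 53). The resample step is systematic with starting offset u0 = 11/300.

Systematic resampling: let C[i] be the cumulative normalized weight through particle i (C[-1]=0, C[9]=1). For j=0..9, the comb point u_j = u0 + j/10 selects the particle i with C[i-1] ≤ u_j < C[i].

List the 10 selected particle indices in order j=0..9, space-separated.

C = [2/53, 6/53, 11/53, 20/53, 26/53, 32/53, 40/53, 42/53, 47/53, 1]
j=0: u_0=11/300 ∈ [0, 2/53) → index 0
j=1: u_1=41/300 ∈ [6/53, 11/53) → index 2
j=2: u_2=71/300 ∈ [11/53, 20/53) → index 3
j=3: u_3=101/300 ∈ [11/53, 20/53) → index 3
j=4: u_4=131/300 ∈ [20/53, 26/53) → index 4
j=5: u_5=161/300 ∈ [26/53, 32/53) → index 5
j=6: u_6=191/300 ∈ [32/53, 40/53) → index 6
j=7: u_7=221/300 ∈ [32/53, 40/53) → index 6
j=8: u_8=251/300 ∈ [42/53, 47/53) → index 8
j=9: u_9=281/300 ∈ [47/53, 1) → index 9

0 2 3 3 4 5 6 6 8 9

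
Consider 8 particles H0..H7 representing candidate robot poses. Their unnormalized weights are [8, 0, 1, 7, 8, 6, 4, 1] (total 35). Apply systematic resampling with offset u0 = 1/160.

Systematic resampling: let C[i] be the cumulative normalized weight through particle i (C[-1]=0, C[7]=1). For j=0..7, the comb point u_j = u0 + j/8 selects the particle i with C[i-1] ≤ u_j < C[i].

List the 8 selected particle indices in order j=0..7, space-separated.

0 0 2 3 4 4 5 6

C = [8/35, 8/35, 9/35, 16/35, 24/35, 6/7, 34/35, 1]
j=0: u_0=1/160 ∈ [0, 8/35) → index 0
j=1: u_1=21/160 ∈ [0, 8/35) → index 0
j=2: u_2=41/160 ∈ [8/35, 9/35) → index 2
j=3: u_3=61/160 ∈ [9/35, 16/35) → index 3
j=4: u_4=81/160 ∈ [16/35, 24/35) → index 4
j=5: u_5=101/160 ∈ [16/35, 24/35) → index 4
j=6: u_6=121/160 ∈ [24/35, 6/7) → index 5
j=7: u_7=141/160 ∈ [6/7, 34/35) → index 6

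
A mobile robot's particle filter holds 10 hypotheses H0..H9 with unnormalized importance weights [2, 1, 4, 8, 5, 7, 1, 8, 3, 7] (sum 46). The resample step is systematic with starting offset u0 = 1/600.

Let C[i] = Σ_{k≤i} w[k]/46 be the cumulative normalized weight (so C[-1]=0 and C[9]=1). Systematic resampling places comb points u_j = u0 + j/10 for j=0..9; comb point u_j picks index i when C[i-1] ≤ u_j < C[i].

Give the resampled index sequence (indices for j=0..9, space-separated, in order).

0 2 3 3 4 5 6 7 8 9

C = [1/23, 3/46, 7/46, 15/46, 10/23, 27/46, 14/23, 18/23, 39/46, 1]
j=0: u_0=1/600 ∈ [0, 1/23) → index 0
j=1: u_1=61/600 ∈ [3/46, 7/46) → index 2
j=2: u_2=121/600 ∈ [7/46, 15/46) → index 3
j=3: u_3=181/600 ∈ [7/46, 15/46) → index 3
j=4: u_4=241/600 ∈ [15/46, 10/23) → index 4
j=5: u_5=301/600 ∈ [10/23, 27/46) → index 5
j=6: u_6=361/600 ∈ [27/46, 14/23) → index 6
j=7: u_7=421/600 ∈ [14/23, 18/23) → index 7
j=8: u_8=481/600 ∈ [18/23, 39/46) → index 8
j=9: u_9=541/600 ∈ [39/46, 1) → index 9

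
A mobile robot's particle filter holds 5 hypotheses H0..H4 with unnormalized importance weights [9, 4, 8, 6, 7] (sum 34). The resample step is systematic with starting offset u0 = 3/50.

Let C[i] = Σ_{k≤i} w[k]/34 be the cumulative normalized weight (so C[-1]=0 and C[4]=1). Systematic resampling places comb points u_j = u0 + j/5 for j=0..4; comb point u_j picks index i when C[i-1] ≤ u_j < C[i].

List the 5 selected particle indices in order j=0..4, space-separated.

C = [9/34, 13/34, 21/34, 27/34, 1]
j=0: u_0=3/50 ∈ [0, 9/34) → index 0
j=1: u_1=13/50 ∈ [0, 9/34) → index 0
j=2: u_2=23/50 ∈ [13/34, 21/34) → index 2
j=3: u_3=33/50 ∈ [21/34, 27/34) → index 3
j=4: u_4=43/50 ∈ [27/34, 1) → index 4

0 0 2 3 4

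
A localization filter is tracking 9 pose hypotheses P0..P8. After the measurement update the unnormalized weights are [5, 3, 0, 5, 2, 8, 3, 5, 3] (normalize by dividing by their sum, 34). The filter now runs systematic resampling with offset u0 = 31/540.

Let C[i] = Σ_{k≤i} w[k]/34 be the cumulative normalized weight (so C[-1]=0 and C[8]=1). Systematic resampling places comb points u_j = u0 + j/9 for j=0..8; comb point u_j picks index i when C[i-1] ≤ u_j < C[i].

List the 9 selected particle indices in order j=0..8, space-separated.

C = [5/34, 4/17, 4/17, 13/34, 15/34, 23/34, 13/17, 31/34, 1]
j=0: u_0=31/540 ∈ [0, 5/34) → index 0
j=1: u_1=91/540 ∈ [5/34, 4/17) → index 1
j=2: u_2=151/540 ∈ [4/17, 13/34) → index 3
j=3: u_3=211/540 ∈ [13/34, 15/34) → index 4
j=4: u_4=271/540 ∈ [15/34, 23/34) → index 5
j=5: u_5=331/540 ∈ [15/34, 23/34) → index 5
j=6: u_6=391/540 ∈ [23/34, 13/17) → index 6
j=7: u_7=451/540 ∈ [13/17, 31/34) → index 7
j=8: u_8=511/540 ∈ [31/34, 1) → index 8

0 1 3 4 5 5 6 7 8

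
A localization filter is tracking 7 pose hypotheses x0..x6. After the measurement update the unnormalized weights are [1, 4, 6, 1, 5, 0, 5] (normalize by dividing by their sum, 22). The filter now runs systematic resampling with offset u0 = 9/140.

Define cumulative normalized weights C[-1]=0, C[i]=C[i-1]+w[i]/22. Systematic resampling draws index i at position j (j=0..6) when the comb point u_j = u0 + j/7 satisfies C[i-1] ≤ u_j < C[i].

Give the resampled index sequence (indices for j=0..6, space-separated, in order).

1 1 2 2 4 6 6

C = [1/22, 5/22, 1/2, 6/11, 17/22, 17/22, 1]
j=0: u_0=9/140 ∈ [1/22, 5/22) → index 1
j=1: u_1=29/140 ∈ [1/22, 5/22) → index 1
j=2: u_2=7/20 ∈ [5/22, 1/2) → index 2
j=3: u_3=69/140 ∈ [5/22, 1/2) → index 2
j=4: u_4=89/140 ∈ [6/11, 17/22) → index 4
j=5: u_5=109/140 ∈ [17/22, 1) → index 6
j=6: u_6=129/140 ∈ [17/22, 1) → index 6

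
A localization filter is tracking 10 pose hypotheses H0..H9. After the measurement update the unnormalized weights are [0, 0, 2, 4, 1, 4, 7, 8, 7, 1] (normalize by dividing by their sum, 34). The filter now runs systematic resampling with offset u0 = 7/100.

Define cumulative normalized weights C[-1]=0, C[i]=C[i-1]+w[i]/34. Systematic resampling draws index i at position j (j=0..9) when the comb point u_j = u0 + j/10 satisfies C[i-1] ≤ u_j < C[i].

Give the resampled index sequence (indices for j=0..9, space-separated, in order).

3 3 5 6 6 7 7 8 8 8

C = [0, 0, 1/17, 3/17, 7/34, 11/34, 9/17, 13/17, 33/34, 1]
j=0: u_0=7/100 ∈ [1/17, 3/17) → index 3
j=1: u_1=17/100 ∈ [1/17, 3/17) → index 3
j=2: u_2=27/100 ∈ [7/34, 11/34) → index 5
j=3: u_3=37/100 ∈ [11/34, 9/17) → index 6
j=4: u_4=47/100 ∈ [11/34, 9/17) → index 6
j=5: u_5=57/100 ∈ [9/17, 13/17) → index 7
j=6: u_6=67/100 ∈ [9/17, 13/17) → index 7
j=7: u_7=77/100 ∈ [13/17, 33/34) → index 8
j=8: u_8=87/100 ∈ [13/17, 33/34) → index 8
j=9: u_9=97/100 ∈ [13/17, 33/34) → index 8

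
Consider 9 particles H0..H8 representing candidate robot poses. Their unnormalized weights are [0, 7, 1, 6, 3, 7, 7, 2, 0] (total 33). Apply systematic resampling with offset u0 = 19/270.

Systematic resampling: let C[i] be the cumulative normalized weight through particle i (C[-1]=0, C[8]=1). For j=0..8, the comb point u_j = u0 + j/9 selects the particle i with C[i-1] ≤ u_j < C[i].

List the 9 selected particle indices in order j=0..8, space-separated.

C = [0, 7/33, 8/33, 14/33, 17/33, 8/11, 31/33, 1, 1]
j=0: u_0=19/270 ∈ [0, 7/33) → index 1
j=1: u_1=49/270 ∈ [0, 7/33) → index 1
j=2: u_2=79/270 ∈ [8/33, 14/33) → index 3
j=3: u_3=109/270 ∈ [8/33, 14/33) → index 3
j=4: u_4=139/270 ∈ [14/33, 17/33) → index 4
j=5: u_5=169/270 ∈ [17/33, 8/11) → index 5
j=6: u_6=199/270 ∈ [8/11, 31/33) → index 6
j=7: u_7=229/270 ∈ [8/11, 31/33) → index 6
j=8: u_8=259/270 ∈ [31/33, 1) → index 7

1 1 3 3 4 5 6 6 7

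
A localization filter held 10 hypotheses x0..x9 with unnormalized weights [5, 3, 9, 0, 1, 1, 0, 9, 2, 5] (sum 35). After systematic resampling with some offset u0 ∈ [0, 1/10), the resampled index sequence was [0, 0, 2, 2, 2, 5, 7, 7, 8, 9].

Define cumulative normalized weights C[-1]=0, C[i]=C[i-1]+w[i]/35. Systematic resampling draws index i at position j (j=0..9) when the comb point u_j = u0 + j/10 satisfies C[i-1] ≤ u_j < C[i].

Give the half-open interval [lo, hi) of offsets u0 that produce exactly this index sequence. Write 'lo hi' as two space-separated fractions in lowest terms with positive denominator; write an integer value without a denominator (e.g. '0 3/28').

C = [1/7, 8/35, 17/35, 17/35, 18/35, 19/35, 19/35, 4/5, 6/7, 1]
j=0 picked index 0: u0 ∈ [0, 1/7)
j=1 picked index 0: u0 ∈ [-1/10, 3/70)
j=2 picked index 2: u0 ∈ [1/35, 2/7)
j=3 picked index 2: u0 ∈ [-1/14, 13/70)
j=4 picked index 2: u0 ∈ [-6/35, 3/35)
j=5 picked index 5: u0 ∈ [1/70, 3/70)
j=6 picked index 7: u0 ∈ [-2/35, 1/5)
j=7 picked index 7: u0 ∈ [-11/70, 1/10)
j=8 picked index 8: u0 ∈ [0, 2/35)
j=9 picked index 9: u0 ∈ [-3/70, 1/10)
intersection: [1/35, 3/70)

1/35 3/70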